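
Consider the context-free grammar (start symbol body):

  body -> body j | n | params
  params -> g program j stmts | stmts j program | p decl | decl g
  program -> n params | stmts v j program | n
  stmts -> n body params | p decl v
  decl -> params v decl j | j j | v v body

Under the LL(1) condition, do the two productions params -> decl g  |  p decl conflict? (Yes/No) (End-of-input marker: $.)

Yes

FIRST(decl g) = { g, j, n, p, v } and FIRST(p decl) = { p }.
Both contain p, so the two alternatives are not disjoint — LL(1) conflict.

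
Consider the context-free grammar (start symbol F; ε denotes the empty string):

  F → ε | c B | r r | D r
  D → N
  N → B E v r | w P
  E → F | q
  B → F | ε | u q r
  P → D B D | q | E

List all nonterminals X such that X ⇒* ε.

Directly nullable (have an ε-production): F, B.
E → F with every symbol nullable, so E is nullable.
P → E with every symbol nullable, so P is nullable.
No other nonterminal has a production whose RHS symbols are all nullable.

{ B, E, F, P }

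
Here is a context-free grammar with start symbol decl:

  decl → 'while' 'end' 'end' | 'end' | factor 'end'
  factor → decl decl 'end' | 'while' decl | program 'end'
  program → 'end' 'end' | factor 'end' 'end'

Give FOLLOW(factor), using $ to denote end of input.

{ 'end' }

In decl → factor 'end': add FIRST('end') = { 'end' }.
In program → factor 'end' 'end': add FIRST('end' 'end') = { 'end' }.
Union: FOLLOW(factor) = { 'end' }.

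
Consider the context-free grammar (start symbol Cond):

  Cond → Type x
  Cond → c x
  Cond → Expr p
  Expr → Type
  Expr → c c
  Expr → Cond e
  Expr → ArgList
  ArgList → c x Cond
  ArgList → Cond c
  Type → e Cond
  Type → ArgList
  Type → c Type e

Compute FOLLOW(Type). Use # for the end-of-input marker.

{ e, p, x }

In Cond → Type x: add FIRST(x) = { x }.
In Expr → Type: Type is at the end, add FOLLOW(Expr) = { p }.
In Type → c Type e: add FIRST(e) = { e }.
Union: FOLLOW(Type) = { e, p, x }.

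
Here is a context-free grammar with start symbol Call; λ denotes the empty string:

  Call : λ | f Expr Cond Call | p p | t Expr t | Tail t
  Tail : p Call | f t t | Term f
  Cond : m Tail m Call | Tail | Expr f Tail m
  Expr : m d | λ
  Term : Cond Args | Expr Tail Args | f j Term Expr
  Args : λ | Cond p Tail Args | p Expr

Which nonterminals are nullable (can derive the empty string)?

Directly nullable (have an λ-production): Call, Expr, Args.
No other nonterminal has a production whose RHS symbols are all nullable.

{ Args, Call, Expr }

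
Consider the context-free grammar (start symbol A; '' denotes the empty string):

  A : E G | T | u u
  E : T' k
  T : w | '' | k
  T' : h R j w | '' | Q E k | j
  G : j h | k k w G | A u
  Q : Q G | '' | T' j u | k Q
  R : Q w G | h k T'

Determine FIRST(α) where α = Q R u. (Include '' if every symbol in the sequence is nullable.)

{ h, j, k, u, w }

Add FIRST(Q)\{''} = { h, j, k, u, w }; Q is nullable, continue.
Add FIRST(R) = { h, j, k, u, w }; R is not nullable, stop.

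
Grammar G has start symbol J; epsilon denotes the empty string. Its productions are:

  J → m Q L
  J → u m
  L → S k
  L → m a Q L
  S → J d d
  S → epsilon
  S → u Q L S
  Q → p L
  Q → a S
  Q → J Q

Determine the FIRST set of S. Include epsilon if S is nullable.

{ m, u, epsilon }

From S → J d d: add FIRST(J) = { m, u }.
S → epsilon contributes epsilon.
S → u Q L S contributes {u}.
Union: FIRST(S) = { m, u, epsilon }.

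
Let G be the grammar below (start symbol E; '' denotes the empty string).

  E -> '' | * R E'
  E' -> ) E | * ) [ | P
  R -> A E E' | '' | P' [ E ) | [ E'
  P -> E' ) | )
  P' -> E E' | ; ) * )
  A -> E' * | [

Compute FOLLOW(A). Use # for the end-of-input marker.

{ ), * }

In R -> A E E': add FIRST(E E') = { ), * }.
Union: FOLLOW(A) = { ), * }.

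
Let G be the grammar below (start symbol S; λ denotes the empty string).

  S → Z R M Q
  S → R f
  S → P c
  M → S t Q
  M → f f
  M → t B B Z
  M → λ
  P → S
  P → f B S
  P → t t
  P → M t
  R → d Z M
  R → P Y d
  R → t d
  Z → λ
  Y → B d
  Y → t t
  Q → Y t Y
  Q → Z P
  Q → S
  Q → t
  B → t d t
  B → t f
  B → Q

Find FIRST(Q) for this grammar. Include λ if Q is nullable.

{ d, f, t }

From Q → Y t Y: add FIRST(Y) = { d, f, t }.
From Q → Z P: Z nullable, take FIRST(Z) ∪ FIRST(P) = { d, f, t }.
From Q → S: add FIRST(S) = { d, f, t }.
Q → t contributes {t}.
Union: FIRST(Q) = { d, f, t }.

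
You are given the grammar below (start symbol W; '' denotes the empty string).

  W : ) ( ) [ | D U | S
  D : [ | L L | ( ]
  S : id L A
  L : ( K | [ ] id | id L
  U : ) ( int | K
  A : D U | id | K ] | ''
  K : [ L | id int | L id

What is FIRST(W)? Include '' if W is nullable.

W : ) ( ) [ contributes {)}.
From W : D U: add FIRST(D) = { (, [, id }.
From W : S: add FIRST(S) = { id }.
Union: FIRST(W) = { (, ), [, id }.

{ (, ), [, id }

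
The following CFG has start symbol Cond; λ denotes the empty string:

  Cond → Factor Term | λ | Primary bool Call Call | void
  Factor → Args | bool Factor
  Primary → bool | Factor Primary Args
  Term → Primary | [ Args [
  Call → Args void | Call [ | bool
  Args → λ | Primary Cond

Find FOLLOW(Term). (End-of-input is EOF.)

{ EOF, [, bool, void }

In Cond → Factor Term: Term is at the end, add FOLLOW(Cond) = { EOF, [, bool, void }.
Union: FOLLOW(Term) = { EOF, [, bool, void }.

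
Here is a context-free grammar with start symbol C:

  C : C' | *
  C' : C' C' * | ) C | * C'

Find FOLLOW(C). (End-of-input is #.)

{ #, ), * }

C is the start symbol, so # ∈ FOLLOW(C).
In C' : ) C: C is at the end, add FOLLOW(C') = { #, ), * }.
Union: FOLLOW(C) = { #, ), * }.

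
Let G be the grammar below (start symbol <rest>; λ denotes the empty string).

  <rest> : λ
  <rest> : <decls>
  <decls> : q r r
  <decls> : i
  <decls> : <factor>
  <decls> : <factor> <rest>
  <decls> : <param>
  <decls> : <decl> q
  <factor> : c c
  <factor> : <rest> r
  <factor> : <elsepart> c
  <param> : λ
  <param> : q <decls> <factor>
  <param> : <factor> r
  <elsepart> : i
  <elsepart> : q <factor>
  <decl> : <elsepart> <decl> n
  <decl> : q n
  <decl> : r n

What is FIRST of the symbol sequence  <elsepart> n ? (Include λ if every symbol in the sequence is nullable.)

Add FIRST(<elsepart>) = { i, q }; <elsepart> is not nullable, stop.

{ i, q }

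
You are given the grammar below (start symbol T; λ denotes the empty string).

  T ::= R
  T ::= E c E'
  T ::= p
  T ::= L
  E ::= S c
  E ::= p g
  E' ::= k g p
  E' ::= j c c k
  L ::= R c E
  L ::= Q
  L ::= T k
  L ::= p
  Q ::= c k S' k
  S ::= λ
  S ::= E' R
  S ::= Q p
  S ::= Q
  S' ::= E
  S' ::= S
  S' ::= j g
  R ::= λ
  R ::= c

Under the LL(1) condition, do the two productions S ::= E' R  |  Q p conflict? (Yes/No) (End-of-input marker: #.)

FIRST(E' R) = { j, k } and FIRST(Q p) = { c }.
The FIRST sets are disjoint and neither alternative is nullable — no conflict.

No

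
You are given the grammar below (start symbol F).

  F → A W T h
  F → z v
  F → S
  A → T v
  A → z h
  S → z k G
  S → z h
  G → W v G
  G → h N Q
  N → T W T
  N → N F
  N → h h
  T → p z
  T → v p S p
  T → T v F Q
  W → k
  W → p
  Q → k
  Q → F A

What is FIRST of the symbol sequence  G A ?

{ h, k, p }

Add FIRST(G) = { h, k, p }; G is not nullable, stop.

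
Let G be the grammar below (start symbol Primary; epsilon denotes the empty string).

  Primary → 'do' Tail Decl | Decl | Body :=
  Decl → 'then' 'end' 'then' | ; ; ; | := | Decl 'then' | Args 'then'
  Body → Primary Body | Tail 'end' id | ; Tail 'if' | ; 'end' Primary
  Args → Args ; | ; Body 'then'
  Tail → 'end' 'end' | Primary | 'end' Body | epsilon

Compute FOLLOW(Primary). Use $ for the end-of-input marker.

Primary is the start symbol, so $ ∈ FOLLOW(Primary).
In Body → Primary Body: add FIRST(Body) = { 'do', 'end', 'then', :=, ; }.
In Body → ; 'end' Primary: Primary is at the end, add FOLLOW(Body) = { 'end', 'if', 'then', :=, ; }.
In Tail → Primary: Primary is at the end, add FOLLOW(Tail) = { 'end', 'if', 'then', :=, ; }.
Union: FOLLOW(Primary) = { $, 'do', 'end', 'if', 'then', :=, ; }.

{ $, 'do', 'end', 'if', 'then', :=, ; }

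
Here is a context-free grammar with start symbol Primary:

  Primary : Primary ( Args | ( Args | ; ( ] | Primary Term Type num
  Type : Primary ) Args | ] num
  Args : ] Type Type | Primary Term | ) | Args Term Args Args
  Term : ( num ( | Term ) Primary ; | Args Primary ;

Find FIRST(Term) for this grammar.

{ (, ), ;, ] }

Term : ( num ( contributes {(}.
From Term : Term ) Primary ;: add FIRST(Term) = { (, ), ;, ] }.
From Term : Args Primary ;: add FIRST(Args) = { (, ), ;, ] }.
Union: FIRST(Term) = { (, ), ;, ] }.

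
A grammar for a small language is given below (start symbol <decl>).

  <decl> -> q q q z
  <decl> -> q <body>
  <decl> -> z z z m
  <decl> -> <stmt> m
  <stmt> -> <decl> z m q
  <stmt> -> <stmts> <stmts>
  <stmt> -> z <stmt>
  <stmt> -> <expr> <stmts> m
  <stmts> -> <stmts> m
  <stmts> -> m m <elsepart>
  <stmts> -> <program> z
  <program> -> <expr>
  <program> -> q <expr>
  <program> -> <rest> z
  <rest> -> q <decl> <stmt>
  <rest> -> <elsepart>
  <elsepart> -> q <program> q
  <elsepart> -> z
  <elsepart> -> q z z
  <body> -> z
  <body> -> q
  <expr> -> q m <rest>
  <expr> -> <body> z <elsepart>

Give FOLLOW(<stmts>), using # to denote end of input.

{ m, q, z }

In <stmt> -> <stmts> <stmts>: add FIRST(<stmts>) = { m, q, z }.
In <stmt> -> <stmts> <stmts>: <stmts> is at the end, add FOLLOW(<stmt>) = { m, q, z }.
In <stmt> -> <expr> <stmts> m: add FIRST(m) = { m }.
In <stmts> -> <stmts> m: add FIRST(m) = { m }.
Union: FOLLOW(<stmts>) = { m, q, z }.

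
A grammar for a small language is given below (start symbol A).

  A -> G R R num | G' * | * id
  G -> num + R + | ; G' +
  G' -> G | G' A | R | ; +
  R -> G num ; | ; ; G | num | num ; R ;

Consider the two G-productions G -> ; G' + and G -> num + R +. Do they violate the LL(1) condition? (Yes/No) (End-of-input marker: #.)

No

FIRST(; G' +) = { ; } and FIRST(num + R +) = { num }.
The FIRST sets are disjoint and neither alternative is nullable — no conflict.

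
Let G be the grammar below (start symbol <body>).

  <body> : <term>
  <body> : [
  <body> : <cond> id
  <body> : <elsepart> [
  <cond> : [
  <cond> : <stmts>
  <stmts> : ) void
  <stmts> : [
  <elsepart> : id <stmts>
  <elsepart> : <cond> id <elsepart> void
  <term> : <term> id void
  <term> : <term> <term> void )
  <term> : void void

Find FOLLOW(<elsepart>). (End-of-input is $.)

In <body> : <elsepart> [: add FIRST([) = { [ }.
In <elsepart> : <cond> id <elsepart> void: add FIRST(void) = { void }.
Union: FOLLOW(<elsepart>) = { [, void }.

{ [, void }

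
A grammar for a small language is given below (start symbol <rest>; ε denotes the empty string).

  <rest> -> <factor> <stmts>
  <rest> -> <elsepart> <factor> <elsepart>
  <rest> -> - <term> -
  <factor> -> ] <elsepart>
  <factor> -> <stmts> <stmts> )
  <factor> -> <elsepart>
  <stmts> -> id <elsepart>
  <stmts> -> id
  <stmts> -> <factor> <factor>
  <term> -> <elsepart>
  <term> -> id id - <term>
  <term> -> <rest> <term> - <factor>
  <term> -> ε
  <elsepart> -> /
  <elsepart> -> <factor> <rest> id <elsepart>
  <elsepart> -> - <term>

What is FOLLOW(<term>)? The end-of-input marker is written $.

In <rest> -> - <term> -: add FIRST(-) = { - }.
In <term> -> id id - <term>: <term> is at the end, add FOLLOW(<term>) = { $, ), -, /, ], id }.
In <term> -> <rest> <term> - <factor>: add FIRST(- <factor>) = { - }.
In <elsepart> -> - <term>: <term> is at the end, add FOLLOW(<elsepart>) = { $, ), -, /, ], id }.
Union: FOLLOW(<term>) = { $, ), -, /, ], id }.

{ $, ), -, /, ], id }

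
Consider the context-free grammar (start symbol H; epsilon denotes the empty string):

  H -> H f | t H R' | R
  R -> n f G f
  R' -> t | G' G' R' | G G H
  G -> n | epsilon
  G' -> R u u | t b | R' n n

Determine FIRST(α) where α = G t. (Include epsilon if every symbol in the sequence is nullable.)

Add FIRST(G)\{epsilon} = { n }; G is nullable, continue.
t is a terminal; add {t} and stop.

{ n, t }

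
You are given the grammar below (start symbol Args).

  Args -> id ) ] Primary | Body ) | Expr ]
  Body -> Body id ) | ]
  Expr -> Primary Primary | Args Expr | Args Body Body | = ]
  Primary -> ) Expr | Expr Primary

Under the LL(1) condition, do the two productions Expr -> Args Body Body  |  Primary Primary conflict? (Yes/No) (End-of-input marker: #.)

FIRST(Args Body Body) = { ), =, ], id } and FIRST(Primary Primary) = { ), =, ], id }.
Both contain ), so the two alternatives are not disjoint — LL(1) conflict.

Yes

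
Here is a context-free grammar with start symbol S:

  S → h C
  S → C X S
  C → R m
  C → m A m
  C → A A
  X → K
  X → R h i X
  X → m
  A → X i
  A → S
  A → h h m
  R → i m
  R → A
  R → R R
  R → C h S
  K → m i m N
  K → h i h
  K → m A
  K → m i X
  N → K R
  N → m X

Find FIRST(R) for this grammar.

R → i m contributes {i}.
From R → A: add FIRST(A) = { h, i, m }.
From R → R R: add FIRST(R) = { h, i, m }.
From R → C h S: add FIRST(C) = { h, i, m }.
Union: FIRST(R) = { h, i, m }.

{ h, i, m }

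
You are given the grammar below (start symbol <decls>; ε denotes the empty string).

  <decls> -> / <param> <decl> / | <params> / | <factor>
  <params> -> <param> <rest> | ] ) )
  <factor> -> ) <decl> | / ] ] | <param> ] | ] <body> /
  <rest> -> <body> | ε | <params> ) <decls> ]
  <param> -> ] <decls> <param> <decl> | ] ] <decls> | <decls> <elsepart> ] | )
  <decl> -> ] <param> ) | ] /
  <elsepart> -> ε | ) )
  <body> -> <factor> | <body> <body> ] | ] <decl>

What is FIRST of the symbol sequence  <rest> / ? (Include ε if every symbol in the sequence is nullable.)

Add FIRST(<rest>)\{ε} = { ), /, ] }; <rest> is nullable, continue.
/ is a terminal; add {/} and stop.

{ ), /, ] }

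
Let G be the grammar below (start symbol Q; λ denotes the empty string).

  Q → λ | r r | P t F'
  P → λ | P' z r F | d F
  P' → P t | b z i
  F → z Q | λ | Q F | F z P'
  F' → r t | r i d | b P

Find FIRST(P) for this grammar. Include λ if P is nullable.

{ b, d, t, λ }

P → λ contributes λ.
From P → P' z r F: add FIRST(P') = { b, d, t }.
P → d F contributes {d}.
Union: FIRST(P) = { b, d, t, λ }.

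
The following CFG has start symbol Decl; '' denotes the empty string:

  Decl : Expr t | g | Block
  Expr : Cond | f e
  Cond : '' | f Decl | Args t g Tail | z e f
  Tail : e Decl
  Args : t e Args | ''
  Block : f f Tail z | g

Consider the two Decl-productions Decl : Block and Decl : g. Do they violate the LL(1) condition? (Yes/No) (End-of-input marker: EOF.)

Yes

FIRST(Block) = { f, g } and FIRST(g) = { g }.
Both contain g, so the two alternatives are not disjoint — LL(1) conflict.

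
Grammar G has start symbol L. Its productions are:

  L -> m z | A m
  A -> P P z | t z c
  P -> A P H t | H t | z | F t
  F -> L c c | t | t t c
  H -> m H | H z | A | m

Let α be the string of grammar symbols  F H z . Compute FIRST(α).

{ m, t, z }

Add FIRST(F) = { m, t, z }; F is not nullable, stop.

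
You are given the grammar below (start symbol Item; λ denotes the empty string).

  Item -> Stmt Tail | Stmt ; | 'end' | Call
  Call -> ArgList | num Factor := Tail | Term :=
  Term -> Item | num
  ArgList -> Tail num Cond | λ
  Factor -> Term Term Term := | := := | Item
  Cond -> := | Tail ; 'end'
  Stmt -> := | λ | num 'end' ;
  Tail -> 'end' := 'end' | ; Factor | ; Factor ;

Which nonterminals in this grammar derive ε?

{ ArgList, Call, Factor, Item, Stmt, Term }

Directly nullable (have an λ-production): ArgList, Stmt.
Call -> ArgList with every symbol nullable, so Call is nullable.
Term -> Item with every symbol nullable, so Term is nullable.
Item -> Call with every symbol nullable, so Item is nullable.
Factor -> Item with every symbol nullable, so Factor is nullable.
No other nonterminal has a production whose RHS symbols are all nullable.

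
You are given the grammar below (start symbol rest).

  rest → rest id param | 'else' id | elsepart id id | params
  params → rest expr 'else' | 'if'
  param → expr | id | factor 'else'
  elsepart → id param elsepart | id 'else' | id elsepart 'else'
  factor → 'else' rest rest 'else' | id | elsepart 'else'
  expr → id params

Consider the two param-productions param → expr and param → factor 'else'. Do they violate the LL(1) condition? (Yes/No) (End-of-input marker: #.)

Yes

FIRST(expr) = { id } and FIRST(factor 'else') = { 'else', id }.
Both contain id, so the two alternatives are not disjoint — LL(1) conflict.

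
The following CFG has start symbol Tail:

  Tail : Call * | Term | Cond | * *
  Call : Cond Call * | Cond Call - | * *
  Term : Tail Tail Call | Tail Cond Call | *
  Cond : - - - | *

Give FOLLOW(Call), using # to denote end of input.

{ #, *, - }

In Tail : Call *: add FIRST(*) = { * }.
In Call : Cond Call *: add FIRST(*) = { * }.
In Call : Cond Call -: add FIRST(-) = { - }.
In Term : Tail Tail Call: Call is at the end, add FOLLOW(Term) = { #, *, - }.
In Term : Tail Cond Call: Call is at the end, add FOLLOW(Term) = { #, *, - }.
Union: FOLLOW(Call) = { #, *, - }.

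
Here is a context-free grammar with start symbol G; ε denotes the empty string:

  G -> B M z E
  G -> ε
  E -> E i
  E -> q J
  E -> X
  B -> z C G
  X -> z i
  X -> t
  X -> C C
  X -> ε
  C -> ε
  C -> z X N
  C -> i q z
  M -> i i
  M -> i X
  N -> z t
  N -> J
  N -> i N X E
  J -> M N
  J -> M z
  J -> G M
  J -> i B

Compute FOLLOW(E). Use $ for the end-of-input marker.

In G -> B M z E: E is at the end, add FOLLOW(G) = { $, i, q, t, z }.
In E -> E i: add FIRST(i) = { i }.
In N -> i N X E: E is at the end, add FOLLOW(N) = { $, i, q, t, z }.
Union: FOLLOW(E) = { $, i, q, t, z }.

{ $, i, q, t, z }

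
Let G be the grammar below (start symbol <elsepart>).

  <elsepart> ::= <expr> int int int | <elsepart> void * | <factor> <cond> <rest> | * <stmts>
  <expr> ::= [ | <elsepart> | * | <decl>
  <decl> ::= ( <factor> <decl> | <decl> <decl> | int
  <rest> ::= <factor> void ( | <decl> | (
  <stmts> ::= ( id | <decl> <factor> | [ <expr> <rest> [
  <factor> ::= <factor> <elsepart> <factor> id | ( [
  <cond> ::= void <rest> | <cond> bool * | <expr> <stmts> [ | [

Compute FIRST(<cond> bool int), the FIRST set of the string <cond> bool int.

{ (, *, [, int, void }

Add FIRST(<cond>) = { (, *, [, int, void }; <cond> is not nullable, stop.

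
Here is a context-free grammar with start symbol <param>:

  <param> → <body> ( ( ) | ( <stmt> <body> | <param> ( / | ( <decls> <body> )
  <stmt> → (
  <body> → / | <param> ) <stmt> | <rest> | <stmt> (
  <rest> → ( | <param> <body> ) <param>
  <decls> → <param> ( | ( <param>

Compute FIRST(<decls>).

From <decls> → <param> (: add FIRST(<param>) = { (, / }.
<decls> → ( <param> contributes {(}.
Union: FIRST(<decls>) = { (, / }.

{ (, / }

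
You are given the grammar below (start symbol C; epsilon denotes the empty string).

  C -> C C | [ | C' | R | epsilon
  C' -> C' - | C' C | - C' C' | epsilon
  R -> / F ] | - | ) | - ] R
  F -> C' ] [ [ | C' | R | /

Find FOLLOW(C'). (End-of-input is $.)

{ $, ), -, /, [, ] }

In C -> C': C' is at the end, add FOLLOW(C) = { $, ), -, /, [, ] }.
In C' -> C' -: add FIRST(-) = { - }.
In C' -> C' C: add FIRST(C)\{epsilon} = { ), -, /, [ }.
  Since C is nullable, also add FOLLOW(C') = { $, ), -, /, [, ] }.
In C' -> - C' C': add FIRST(C')\{epsilon} = { ), -, /, [ }.
  Since C' is nullable, also add FOLLOW(C') = { $, ), -, /, [, ] }.
In C' -> - C' C': C' is at the end, add FOLLOW(C') = { $, ), -, /, [, ] }.
In F -> C' ] [ [: add FIRST(] [ [) = { ] }.
In F -> C': C' is at the end, add FOLLOW(F) = { ] }.
Union: FOLLOW(C') = { $, ), -, /, [, ] }.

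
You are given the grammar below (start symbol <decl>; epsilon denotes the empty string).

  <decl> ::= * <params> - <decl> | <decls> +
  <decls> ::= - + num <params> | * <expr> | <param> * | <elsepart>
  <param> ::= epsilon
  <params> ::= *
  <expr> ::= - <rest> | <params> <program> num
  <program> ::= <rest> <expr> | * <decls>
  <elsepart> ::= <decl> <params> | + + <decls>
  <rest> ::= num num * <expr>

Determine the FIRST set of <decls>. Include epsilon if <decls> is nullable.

<decls> ::= - + num <params> contributes {-}.
<decls> ::= * <expr> contributes {*}.
From <decls> ::= <param> *: <param> nullable, take FIRST(<param>) ∪ {*} = { * }.
From <decls> ::= <elsepart>: add FIRST(<elsepart>) = { *, +, - }.
Union: FIRST(<decls>) = { *, +, - }.

{ *, +, - }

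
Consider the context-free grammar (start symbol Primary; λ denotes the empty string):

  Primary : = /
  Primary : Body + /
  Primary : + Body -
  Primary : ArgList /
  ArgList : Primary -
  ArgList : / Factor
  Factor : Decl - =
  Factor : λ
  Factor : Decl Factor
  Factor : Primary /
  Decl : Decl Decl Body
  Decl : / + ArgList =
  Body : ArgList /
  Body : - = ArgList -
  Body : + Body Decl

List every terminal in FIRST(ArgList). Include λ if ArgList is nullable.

From ArgList : Primary -: add FIRST(Primary) = { +, -, /, = }.
ArgList : / Factor contributes {/}.
Union: FIRST(ArgList) = { +, -, /, = }.

{ +, -, /, = }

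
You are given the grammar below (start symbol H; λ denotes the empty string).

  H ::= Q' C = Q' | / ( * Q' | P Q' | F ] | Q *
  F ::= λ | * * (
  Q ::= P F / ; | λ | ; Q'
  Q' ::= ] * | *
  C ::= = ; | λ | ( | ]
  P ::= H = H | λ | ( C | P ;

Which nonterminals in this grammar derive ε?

Directly nullable (have an λ-production): F, Q, C, P.
No other nonterminal has a production whose RHS symbols are all nullable.

{ C, F, P, Q }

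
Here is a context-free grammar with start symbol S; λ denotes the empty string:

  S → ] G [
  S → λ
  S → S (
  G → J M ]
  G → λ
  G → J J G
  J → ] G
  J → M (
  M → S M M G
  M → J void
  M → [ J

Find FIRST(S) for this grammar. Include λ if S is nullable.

S → ] G [ contributes {]}.
S → λ contributes λ.
From S → S (: S nullable, take FIRST(S) ∪ {(} = { (, ] }.
Union: FIRST(S) = { (, ], λ }.

{ (, ], λ }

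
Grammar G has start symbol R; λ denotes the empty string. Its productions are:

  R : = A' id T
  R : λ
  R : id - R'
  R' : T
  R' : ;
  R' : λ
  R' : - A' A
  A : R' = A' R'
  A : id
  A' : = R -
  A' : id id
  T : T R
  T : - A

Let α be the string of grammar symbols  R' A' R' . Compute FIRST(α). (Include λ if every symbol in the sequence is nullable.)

{ -, ;, =, id }

Add FIRST(R')\{λ} = { -, ; }; R' is nullable, continue.
Add FIRST(A') = { =, id }; A' is not nullable, stop.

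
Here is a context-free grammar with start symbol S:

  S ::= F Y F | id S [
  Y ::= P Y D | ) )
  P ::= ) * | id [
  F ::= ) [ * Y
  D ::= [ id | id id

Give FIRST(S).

{ ), id }

From S ::= F Y F: add FIRST(F) = { ) }.
S ::= id S [ contributes {id}.
Union: FIRST(S) = { ), id }.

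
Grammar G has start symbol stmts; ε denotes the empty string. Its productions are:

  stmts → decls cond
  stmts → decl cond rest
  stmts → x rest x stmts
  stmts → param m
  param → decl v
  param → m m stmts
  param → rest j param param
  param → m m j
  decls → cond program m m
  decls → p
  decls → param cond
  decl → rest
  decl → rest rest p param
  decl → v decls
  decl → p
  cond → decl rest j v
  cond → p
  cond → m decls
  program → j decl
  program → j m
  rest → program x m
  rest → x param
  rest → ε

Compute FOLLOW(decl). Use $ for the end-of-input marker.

In stmts → decl cond rest: add FIRST(cond rest) = { j, m, p, v, x }.
In param → decl v: add FIRST(v) = { v }.
In cond → decl rest j v: add FIRST(rest j v) = { j, x }.
In program → j decl: decl is at the end, add FOLLOW(program) = { m, x }.
Union: FOLLOW(decl) = { j, m, p, v, x }.

{ j, m, p, v, x }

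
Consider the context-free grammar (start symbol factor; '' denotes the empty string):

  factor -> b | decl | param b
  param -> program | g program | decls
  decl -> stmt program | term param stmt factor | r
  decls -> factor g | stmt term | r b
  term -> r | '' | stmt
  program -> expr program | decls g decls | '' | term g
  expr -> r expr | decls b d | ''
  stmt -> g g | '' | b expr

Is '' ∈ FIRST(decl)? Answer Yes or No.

Yes

decl -> stmt program and each of stmt, program is nullable, so decl ⇒* ''.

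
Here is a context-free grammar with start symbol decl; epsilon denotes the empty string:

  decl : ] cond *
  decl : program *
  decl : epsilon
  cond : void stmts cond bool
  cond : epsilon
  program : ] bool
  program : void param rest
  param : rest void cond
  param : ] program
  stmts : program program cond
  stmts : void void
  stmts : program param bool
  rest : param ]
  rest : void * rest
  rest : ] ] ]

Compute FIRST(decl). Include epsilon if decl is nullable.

{ ], void, epsilon }

decl : ] cond * contributes {]}.
From decl : program *: add FIRST(program) = { ], void }.
decl : epsilon contributes epsilon.
Union: FIRST(decl) = { ], void, epsilon }.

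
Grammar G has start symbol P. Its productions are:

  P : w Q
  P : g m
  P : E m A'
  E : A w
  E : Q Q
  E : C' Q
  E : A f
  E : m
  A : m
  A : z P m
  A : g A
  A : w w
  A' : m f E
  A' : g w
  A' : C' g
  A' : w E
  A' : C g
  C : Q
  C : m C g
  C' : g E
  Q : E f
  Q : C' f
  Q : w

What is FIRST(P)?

P : w Q contributes {w}.
P : g m contributes {g}.
From P : E m A': add FIRST(E) = { g, m, w, z }.
Union: FIRST(P) = { g, m, w, z }.

{ g, m, w, z }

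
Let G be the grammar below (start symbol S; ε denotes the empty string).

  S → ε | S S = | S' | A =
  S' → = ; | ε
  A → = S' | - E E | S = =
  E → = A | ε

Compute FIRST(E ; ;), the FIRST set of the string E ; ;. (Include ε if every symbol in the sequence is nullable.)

{ ;, = }

Add FIRST(E)\{ε} = { = }; E is nullable, continue.
; is a terminal; add {;} and stop.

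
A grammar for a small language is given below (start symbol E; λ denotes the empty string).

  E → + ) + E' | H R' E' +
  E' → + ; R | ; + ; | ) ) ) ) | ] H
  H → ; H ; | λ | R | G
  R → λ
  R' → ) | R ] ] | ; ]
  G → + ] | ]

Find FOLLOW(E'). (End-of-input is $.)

{ $, + }

In E → + ) + E': E' is at the end, add FOLLOW(E) = { $ }.
In E → H R' E' +: add FIRST(+) = { + }.
Union: FOLLOW(E') = { $, + }.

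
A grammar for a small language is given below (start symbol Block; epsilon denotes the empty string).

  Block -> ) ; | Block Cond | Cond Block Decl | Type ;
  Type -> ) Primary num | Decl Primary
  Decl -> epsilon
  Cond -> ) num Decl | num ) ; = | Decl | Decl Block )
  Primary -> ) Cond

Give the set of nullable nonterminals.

Directly nullable (have an epsilon-production): Decl.
Cond -> Decl with every symbol nullable, so Cond is nullable.
No other nonterminal has a production whose RHS symbols are all nullable.

{ Cond, Decl }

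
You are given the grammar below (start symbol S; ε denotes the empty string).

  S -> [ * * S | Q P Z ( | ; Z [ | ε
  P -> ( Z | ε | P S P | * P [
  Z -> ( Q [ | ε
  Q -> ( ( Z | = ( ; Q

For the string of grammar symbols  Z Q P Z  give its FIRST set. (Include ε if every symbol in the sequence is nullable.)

Add FIRST(Z)\{ε} = { ( }; Z is nullable, continue.
Add FIRST(Q) = { (, = }; Q is not nullable, stop.

{ (, = }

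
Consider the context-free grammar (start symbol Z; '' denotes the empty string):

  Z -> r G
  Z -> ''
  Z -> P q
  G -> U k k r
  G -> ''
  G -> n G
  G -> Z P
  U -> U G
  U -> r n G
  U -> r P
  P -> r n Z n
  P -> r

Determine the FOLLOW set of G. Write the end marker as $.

{ $, k, n, r }

In Z -> r G: G is at the end, add FOLLOW(Z) = { $, n, r }.
In G -> n G: G is at the end, add FOLLOW(G) = { $, k, n, r }.
In U -> U G: G is at the end, add FOLLOW(U) = { k, n, r }.
In U -> r n G: G is at the end, add FOLLOW(U) = { k, n, r }.
Union: FOLLOW(G) = { $, k, n, r }.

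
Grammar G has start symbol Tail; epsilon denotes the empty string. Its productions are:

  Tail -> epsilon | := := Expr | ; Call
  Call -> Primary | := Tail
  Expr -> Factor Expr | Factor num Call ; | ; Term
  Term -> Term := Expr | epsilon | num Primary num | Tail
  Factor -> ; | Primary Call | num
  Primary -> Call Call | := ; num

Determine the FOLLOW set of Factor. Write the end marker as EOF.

{ :=, ;, num }

In Expr -> Factor Expr: add FIRST(Expr) = { :=, ;, num }.
In Expr -> Factor num Call ;: add FIRST(num Call ;) = { num }.
Union: FOLLOW(Factor) = { :=, ;, num }.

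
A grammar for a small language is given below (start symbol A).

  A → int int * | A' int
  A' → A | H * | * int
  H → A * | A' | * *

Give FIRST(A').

{ *, int }

From A' → A: add FIRST(A) = { *, int }.
From A' → H *: add FIRST(H) = { *, int }.
A' → * int contributes {*}.
Union: FIRST(A') = { *, int }.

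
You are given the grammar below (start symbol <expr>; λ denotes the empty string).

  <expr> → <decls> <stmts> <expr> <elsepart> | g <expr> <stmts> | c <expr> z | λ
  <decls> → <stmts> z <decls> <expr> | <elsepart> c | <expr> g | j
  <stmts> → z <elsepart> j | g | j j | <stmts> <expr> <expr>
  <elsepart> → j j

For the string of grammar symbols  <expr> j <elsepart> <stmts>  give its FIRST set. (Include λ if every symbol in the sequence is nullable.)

Add FIRST(<expr>)\{λ} = { c, g, j, z }; <expr> is nullable, continue.
j is a terminal; add {j} and stop.

{ c, g, j, z }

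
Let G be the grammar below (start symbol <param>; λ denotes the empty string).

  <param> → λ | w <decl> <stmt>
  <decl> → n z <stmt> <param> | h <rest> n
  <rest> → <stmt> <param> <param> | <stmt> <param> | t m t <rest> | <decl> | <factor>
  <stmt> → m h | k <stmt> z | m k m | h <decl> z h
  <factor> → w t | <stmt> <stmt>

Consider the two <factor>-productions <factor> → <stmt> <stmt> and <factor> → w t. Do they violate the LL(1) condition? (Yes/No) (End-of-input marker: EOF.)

FIRST(<stmt> <stmt>) = { h, k, m } and FIRST(w t) = { w }.
The FIRST sets are disjoint and neither alternative is nullable — no conflict.

No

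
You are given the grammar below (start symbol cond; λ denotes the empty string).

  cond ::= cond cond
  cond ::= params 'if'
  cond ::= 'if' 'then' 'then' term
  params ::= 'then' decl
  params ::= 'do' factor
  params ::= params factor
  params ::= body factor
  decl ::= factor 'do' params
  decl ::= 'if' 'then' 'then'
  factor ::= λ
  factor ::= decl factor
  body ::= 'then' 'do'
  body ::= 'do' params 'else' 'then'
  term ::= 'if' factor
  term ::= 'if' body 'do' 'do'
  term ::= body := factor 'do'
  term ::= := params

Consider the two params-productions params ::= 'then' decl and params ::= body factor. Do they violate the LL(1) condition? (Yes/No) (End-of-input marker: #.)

FIRST('then' decl) = { 'then' } and FIRST(body factor) = { 'do', 'then' }.
Both contain 'then', so the two alternatives are not disjoint — LL(1) conflict.

Yes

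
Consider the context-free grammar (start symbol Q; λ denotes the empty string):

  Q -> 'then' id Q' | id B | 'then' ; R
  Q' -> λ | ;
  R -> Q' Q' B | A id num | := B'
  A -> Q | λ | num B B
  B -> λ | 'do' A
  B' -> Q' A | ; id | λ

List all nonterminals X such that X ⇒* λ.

Directly nullable (have an λ-production): Q', A, B, B'.
R -> Q' Q' B with every symbol nullable, so R is nullable.
No other nonterminal has a production whose RHS symbols are all nullable.

{ A, B, B', Q', R }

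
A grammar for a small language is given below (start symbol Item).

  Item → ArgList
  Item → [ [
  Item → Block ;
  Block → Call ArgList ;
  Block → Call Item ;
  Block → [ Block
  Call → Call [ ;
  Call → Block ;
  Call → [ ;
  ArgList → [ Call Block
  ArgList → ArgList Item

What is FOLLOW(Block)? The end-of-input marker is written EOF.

{ EOF, ;, [ }

In Item → Block ;: add FIRST(;) = { ; }.
In Block → [ Block: Block is at the end, add FOLLOW(Block) = { EOF, ;, [ }.
In Call → Block ;: add FIRST(;) = { ; }.
In ArgList → [ Call Block: Block is at the end, add FOLLOW(ArgList) = { EOF, ;, [ }.
Union: FOLLOW(Block) = { EOF, ;, [ }.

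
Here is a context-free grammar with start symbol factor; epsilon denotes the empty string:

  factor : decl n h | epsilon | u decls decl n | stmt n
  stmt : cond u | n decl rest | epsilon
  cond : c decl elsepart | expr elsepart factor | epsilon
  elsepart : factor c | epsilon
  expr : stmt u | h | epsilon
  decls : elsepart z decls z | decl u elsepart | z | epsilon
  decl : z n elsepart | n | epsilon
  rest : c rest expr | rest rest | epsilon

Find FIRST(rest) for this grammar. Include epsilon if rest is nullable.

rest : c rest expr contributes {c}.
From rest : rest rest: rest, rest nullable, take FIRST(rest) ∪ FIRST(rest) = { c }; also epsilon since the whole RHS is nullable.
rest : epsilon contributes epsilon.
Union: FIRST(rest) = { c, epsilon }.

{ c, epsilon }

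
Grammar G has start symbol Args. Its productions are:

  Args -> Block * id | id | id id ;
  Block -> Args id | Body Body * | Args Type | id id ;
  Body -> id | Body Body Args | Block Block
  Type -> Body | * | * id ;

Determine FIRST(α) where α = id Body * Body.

id is a terminal; add {id} and stop.

{ id }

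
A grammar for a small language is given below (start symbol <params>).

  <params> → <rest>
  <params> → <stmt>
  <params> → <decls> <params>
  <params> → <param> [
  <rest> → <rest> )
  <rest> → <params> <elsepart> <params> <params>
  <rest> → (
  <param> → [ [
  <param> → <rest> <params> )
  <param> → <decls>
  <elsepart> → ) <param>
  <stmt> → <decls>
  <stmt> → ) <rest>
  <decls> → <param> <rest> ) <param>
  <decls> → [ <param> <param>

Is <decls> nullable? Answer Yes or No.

No nonterminal in this grammar is nullable.
No production of <decls> has an RHS whose symbols are all nullable, so <decls> is not nullable.

No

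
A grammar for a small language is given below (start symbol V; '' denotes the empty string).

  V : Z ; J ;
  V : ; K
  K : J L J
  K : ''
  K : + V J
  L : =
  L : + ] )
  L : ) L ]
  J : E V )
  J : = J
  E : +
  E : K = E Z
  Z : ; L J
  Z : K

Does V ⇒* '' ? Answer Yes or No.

No

Nullable nonterminals: K, Z.
No production of V has an RHS whose symbols are all nullable, so V is not nullable.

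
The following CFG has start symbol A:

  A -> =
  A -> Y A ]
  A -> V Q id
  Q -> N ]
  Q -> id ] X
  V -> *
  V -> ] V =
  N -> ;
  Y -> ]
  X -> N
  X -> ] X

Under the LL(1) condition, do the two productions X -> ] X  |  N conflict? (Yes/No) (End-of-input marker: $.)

FIRST(] X) = { ] } and FIRST(N) = { ; }.
The FIRST sets are disjoint and neither alternative is nullable — no conflict.

No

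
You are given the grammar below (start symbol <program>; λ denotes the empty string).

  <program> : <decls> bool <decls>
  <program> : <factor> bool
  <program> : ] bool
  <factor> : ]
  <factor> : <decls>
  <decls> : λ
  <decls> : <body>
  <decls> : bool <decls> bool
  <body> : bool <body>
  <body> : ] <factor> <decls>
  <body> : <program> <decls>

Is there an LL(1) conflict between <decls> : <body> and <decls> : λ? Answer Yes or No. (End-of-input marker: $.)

Yes

FIRST(<body>) = { ], bool } and FIRST(λ) = { λ }.
The second alternative is nullable and FOLLOW(<decls>) = { $, ], bool } shares ] with FIRST of the first — conflict.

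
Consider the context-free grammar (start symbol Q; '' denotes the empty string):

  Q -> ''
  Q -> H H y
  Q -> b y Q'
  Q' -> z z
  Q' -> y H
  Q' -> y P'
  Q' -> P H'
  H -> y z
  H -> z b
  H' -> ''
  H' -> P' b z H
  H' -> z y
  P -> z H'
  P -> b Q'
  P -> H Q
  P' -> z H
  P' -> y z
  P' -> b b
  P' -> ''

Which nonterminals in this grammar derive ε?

{ H', P', Q }

Directly nullable (have an ''-production): Q, H', P'.
No other nonterminal has a production whose RHS symbols are all nullable.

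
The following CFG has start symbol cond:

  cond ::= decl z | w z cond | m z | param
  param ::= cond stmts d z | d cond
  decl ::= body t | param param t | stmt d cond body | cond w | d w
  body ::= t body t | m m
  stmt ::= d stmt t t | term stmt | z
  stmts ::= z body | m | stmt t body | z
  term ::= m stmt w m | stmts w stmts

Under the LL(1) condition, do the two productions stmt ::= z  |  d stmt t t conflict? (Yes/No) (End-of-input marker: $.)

No

FIRST(z) = { z } and FIRST(d stmt t t) = { d }.
The FIRST sets are disjoint and neither alternative is nullable — no conflict.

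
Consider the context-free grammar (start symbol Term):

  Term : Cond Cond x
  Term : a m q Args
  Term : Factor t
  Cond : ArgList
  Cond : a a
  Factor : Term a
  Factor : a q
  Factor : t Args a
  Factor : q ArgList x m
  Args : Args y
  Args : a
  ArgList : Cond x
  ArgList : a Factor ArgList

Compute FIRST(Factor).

From Factor : Term a: add FIRST(Term) = { a, q, t }.
Factor : a q contributes {a}.
Factor : t Args a contributes {t}.
Factor : q ArgList x m contributes {q}.
Union: FIRST(Factor) = { a, q, t }.

{ a, q, t }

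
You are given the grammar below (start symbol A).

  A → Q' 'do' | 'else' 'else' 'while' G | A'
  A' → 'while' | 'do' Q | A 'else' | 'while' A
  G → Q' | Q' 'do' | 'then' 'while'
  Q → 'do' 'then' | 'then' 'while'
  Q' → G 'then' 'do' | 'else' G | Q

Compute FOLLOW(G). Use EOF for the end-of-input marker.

In A → 'else' 'else' 'while' G: G is at the end, add FOLLOW(A) = { EOF, 'else' }.
In Q' → G 'then' 'do': add FIRST('then' 'do') = { 'then' }.
In Q' → 'else' G: G is at the end, add FOLLOW(Q') = { EOF, 'do', 'else', 'then' }.
Union: FOLLOW(G) = { EOF, 'do', 'else', 'then' }.

{ EOF, 'do', 'else', 'then' }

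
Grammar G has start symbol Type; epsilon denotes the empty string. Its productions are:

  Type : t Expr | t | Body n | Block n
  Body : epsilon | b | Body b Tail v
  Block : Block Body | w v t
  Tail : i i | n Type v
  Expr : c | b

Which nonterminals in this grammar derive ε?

{ Body }

Directly nullable (have an epsilon-production): Body.
No other nonterminal has a production whose RHS symbols are all nullable.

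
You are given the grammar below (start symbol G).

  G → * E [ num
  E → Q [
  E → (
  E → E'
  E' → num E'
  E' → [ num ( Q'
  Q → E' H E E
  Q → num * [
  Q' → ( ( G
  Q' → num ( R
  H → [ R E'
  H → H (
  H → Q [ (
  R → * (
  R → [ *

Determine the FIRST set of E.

From E → Q [: add FIRST(Q) = { [, num }.
E → ( contributes {(}.
From E → E': add FIRST(E') = { [, num }.
Union: FIRST(E) = { (, [, num }.

{ (, [, num }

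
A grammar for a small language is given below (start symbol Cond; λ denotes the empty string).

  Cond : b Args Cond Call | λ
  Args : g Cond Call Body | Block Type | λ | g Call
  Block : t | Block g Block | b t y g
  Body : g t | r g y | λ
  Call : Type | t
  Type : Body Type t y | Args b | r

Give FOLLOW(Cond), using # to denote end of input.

{ #, b, g, r, t }

Cond is the start symbol, so # ∈ FOLLOW(Cond).
In Cond : b Args Cond Call: add FIRST(Call) = { b, g, r, t }.
In Args : g Cond Call Body: add FIRST(Call Body) = { b, g, r, t }.
Union: FOLLOW(Cond) = { #, b, g, r, t }.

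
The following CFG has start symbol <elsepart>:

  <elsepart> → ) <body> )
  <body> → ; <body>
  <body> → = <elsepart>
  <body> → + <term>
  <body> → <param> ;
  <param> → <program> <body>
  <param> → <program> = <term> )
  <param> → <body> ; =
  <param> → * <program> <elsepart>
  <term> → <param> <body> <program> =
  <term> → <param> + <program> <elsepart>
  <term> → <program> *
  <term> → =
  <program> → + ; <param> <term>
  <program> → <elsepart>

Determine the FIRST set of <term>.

{ ), *, +, ;, = }

From <term> → <param> <body> <program> =: add FIRST(<param>) = { ), *, +, ;, = }.
From <term> → <param> + <program> <elsepart>: add FIRST(<param>) = { ), *, +, ;, = }.
From <term> → <program> *: add FIRST(<program>) = { ), + }.
<term> → = contributes {=}.
Union: FIRST(<term>) = { ), *, +, ;, = }.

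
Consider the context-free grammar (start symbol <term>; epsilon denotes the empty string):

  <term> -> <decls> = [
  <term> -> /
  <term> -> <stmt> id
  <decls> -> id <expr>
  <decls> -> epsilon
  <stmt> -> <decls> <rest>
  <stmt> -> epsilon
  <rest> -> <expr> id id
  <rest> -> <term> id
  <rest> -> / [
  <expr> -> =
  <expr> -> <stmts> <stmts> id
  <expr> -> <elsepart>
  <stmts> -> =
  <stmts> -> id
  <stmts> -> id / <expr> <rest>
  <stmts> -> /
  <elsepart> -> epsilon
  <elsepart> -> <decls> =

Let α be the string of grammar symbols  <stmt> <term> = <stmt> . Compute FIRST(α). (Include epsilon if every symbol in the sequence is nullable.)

{ /, =, id }

Add FIRST(<stmt>)\{epsilon} = { /, =, id }; <stmt> is nullable, continue.
Add FIRST(<term>) = { /, =, id }; <term> is not nullable, stop.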